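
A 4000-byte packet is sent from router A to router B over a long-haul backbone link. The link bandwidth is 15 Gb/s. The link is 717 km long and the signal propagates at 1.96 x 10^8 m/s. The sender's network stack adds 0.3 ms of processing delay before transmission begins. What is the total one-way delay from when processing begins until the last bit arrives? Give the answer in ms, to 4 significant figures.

3.960 ms

L = 4000 × 8 = 32000 bits.
Transmission delay = L/R = 32000 / 15000000000 = 0.00213333 ms.
Propagation delay = d/s = 717000 m / 196000000 m/s = 3.65816 ms.
Plus processing delay 0.3 ms = 0.3 ms.
Total = 3.960 ms.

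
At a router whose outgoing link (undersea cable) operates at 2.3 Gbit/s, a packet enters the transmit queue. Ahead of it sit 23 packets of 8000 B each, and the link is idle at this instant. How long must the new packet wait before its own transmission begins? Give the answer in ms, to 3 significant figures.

Each queued packet: L/R = 64000/2300000000 = 0.0278261 ms.
23 queued → 0.64 ms.
Queuing delay = 0.640 ms.

0.640 ms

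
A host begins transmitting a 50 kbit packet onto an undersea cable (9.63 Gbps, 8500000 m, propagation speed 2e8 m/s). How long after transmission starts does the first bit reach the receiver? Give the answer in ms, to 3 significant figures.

First bit experiences only propagation delay: d/s = 8500000/200000000 = 42.5 ms.

42.5 ms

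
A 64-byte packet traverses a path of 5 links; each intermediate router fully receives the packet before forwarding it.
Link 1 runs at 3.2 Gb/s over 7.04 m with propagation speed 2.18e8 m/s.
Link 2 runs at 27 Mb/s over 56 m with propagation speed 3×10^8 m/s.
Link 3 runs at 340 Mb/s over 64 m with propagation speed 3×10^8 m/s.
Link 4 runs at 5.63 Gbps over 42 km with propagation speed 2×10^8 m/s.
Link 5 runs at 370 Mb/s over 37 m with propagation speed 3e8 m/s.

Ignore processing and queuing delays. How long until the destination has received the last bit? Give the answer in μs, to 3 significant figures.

233 μs

L = 64 × 8 = 512 bits.
Transmission delays (L/R per hop): 0.16, 18.963, 1.50588, 0.0909414, 1.38378 μs; sum = 22.1036 μs.
Propagation delays (d/s per hop): 0.0322936, 0.186667, 0.213333, 210, 0.123333 μs; sum = 210.556 μs.
End-to-end = 233 μs.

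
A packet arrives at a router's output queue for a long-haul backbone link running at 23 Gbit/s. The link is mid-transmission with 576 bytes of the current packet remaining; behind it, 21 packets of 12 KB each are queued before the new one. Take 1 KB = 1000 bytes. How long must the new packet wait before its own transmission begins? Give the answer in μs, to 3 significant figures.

87.9 μs

Each queued packet: L/R = 96000/23000000000 = 4.17391 μs.
21 queued → 87.6522 μs.
Plus remaining 4608 bits of current packet: 0.200348 μs.
Queuing delay = 87.9 μs.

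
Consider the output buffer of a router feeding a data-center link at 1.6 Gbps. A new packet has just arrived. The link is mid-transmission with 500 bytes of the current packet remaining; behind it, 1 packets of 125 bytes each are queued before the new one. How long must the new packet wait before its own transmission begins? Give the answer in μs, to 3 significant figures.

3.13 μs

Each queued packet: L/R = 1000/1600000000 = 0.625 μs.
1 queued → 0.625 μs.
Plus remaining 4000 bits of current packet: 2.5 μs.
Queuing delay = 3.13 μs.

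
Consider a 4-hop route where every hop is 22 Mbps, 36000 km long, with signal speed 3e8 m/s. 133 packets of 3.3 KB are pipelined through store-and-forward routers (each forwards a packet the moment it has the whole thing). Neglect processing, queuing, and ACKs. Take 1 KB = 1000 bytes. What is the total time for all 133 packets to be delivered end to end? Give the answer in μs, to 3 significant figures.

643000 μs

Per-hop transmission t_tx = L/R = 26400/22000000 = 1200 μs.
Per-hop propagation t_prop = 36000000/300000000 = 120000 μs.
Pipeline fill: first packet needs 4·t_tx to clear all hops; remaining 132 packets each add one t_tx.
Total = (4+133-1)·t_tx + 4·t_prop = 136·1200 + 4·120000 = 643000 μs.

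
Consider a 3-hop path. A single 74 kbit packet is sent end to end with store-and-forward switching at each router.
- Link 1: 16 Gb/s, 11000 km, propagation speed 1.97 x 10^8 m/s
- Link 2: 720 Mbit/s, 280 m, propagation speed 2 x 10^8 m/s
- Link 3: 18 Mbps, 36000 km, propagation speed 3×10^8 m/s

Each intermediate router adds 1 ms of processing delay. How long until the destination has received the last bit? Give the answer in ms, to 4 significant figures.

182.1 ms

L = 74000 bits.
Transmission delays (L/R per hop): 0.004625, 0.102778, 4.11111 ms; sum = 4.21851 ms.
Propagation delays (d/s per hop): 55.8376, 0.0014, 120 ms; sum = 175.839 ms.
Processing at 2 router(s): 2 × 1 ms = 2 ms.
End-to-end = 182.1 ms.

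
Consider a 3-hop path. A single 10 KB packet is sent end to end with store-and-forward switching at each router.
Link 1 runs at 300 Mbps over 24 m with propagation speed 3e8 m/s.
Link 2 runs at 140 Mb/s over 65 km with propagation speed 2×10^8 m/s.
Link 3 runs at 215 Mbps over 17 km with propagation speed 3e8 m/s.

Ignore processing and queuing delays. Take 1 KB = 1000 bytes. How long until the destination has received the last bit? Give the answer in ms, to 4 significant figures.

1.592 ms

L = 80000 bits.
Transmission delays (L/R per hop): 0.266667, 0.571429, 0.372093 ms; sum = 1.21019 ms.
Propagation delays (d/s per hop): 8e-05, 0.325, 0.0566667 ms; sum = 0.381747 ms.
End-to-end = 1.592 ms.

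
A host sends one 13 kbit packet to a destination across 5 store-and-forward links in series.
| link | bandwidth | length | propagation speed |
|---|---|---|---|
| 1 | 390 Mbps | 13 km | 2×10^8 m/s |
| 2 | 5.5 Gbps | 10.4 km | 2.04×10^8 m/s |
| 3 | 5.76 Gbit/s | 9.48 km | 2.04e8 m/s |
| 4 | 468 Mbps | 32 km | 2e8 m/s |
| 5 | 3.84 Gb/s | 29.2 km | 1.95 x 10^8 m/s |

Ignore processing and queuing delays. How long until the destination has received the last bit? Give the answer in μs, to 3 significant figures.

L = 13000 bits.
Transmission delays (L/R per hop): 33.3333, 2.36364, 2.25694, 27.7778, 3.38542 μs; sum = 69.1171 μs.
Propagation delays (d/s per hop): 65, 50.9804, 46.4706, 160, 149.744 μs; sum = 472.195 μs.
End-to-end = 541 μs.

541 μs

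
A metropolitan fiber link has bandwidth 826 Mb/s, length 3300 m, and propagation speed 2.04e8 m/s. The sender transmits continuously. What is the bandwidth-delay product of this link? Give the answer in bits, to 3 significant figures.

13400 bits

Propagation delay = 3300 / 204000000 = 1.61765e-05 s.
BDP = R × t_prop = 826000000 × 1.61765e-05 = 13361.8 bits.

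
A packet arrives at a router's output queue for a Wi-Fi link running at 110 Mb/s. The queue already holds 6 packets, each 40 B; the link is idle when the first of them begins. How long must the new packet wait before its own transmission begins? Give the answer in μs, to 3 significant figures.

Each queued packet: L/R = 320/110000000 = 2.90909 μs.
6 queued → 17.4545 μs.
Queuing delay = 17.5 μs.

17.5 μs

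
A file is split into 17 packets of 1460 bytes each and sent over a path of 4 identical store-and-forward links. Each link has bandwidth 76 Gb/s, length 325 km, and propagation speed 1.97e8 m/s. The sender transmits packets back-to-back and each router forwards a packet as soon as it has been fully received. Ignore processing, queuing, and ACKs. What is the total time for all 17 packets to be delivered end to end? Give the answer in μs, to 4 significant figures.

Per-hop transmission t_tx = L/R = 11680/76000000000 = 0.153684 μs.
Per-hop propagation t_prop = 325000/197000000 = 1649.75 μs.
Pipeline fill: first packet needs 4·t_tx to clear all hops; remaining 16 packets each add one t_tx.
Total = (4+17-1)·t_tx + 4·t_prop = 20·0.153684 + 4·1649.75 = 6602 μs.

6602 μs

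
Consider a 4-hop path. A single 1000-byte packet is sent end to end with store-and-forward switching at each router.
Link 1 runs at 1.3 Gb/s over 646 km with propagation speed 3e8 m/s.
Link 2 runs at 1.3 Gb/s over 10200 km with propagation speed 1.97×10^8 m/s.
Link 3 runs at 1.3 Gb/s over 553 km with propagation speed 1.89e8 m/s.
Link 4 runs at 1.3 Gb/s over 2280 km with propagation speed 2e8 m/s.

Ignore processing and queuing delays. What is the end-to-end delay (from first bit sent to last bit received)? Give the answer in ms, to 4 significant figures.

68.28 ms

L = 1000 × 8 = 8000 bits.
Transmission delay per hop = L/R = 8000/1300000000 = 0.00615385 ms; 4 hops → 0.0246154 ms.
Propagation delays (d/s per hop): 2.15333, 51.7766, 2.92593, 11.4 ms; sum = 68.2559 ms.
End-to-end = 68.28 ms.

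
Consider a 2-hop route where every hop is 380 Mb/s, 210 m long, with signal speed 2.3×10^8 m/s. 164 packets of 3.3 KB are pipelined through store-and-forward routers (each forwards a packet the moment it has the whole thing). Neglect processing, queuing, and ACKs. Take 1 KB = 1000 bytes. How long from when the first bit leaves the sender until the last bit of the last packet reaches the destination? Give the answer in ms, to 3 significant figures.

Per-hop transmission t_tx = L/R = 26400/380000000 = 0.0694737 ms.
Per-hop propagation t_prop = 210/2.3e+08 = 0.000913043 ms.
Pipeline fill: first packet needs 2·t_tx to clear all hops; remaining 163 packets each add one t_tx.
Total = (2+164-1)·t_tx + 2·t_prop = 165·0.0694737 + 2·0.000913043 = 11.5 ms.

11.5 ms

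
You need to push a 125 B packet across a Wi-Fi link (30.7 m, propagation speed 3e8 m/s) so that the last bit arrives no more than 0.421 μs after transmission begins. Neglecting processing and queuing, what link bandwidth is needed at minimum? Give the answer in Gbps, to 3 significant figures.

L = 1000 bits.
Propagation delay = 30.7 / 300000000 = 0.102333 μs.
Transmission budget = 0.421 − 0.102333 = 0.318667 μs.
R ≥ L / t_tx = 1000 bits / 3.18667e-07 s = 3.14 Gbps.

3.14 Gbps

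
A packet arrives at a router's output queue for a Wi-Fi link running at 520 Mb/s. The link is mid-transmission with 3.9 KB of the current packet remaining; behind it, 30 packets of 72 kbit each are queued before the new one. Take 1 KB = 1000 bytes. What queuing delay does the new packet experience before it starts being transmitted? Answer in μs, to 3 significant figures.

4210 μs

Each queued packet: L/R = 72000/520000000 = 138.462 μs.
30 queued → 4153.85 μs.
Plus remaining 31200 bits of current packet: 60 μs.
Queuing delay = 4210 μs.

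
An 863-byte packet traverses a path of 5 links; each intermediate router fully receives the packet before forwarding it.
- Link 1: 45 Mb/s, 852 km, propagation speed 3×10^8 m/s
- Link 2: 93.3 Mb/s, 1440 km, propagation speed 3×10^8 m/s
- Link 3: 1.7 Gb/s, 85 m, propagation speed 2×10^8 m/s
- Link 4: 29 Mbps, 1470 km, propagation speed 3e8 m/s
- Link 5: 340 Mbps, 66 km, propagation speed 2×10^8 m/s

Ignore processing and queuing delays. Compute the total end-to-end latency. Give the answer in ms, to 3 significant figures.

13.4 ms

L = 863 × 8 = 6904 bits.
Transmission delays (L/R per hop): 0.153422, 0.0739979, 0.00406118, 0.238069, 0.0203059 ms; sum = 0.489856 ms.
Propagation delays (d/s per hop): 2.84, 4.8, 0.000425, 4.9, 0.33 ms; sum = 12.8704 ms.
End-to-end = 13.4 ms.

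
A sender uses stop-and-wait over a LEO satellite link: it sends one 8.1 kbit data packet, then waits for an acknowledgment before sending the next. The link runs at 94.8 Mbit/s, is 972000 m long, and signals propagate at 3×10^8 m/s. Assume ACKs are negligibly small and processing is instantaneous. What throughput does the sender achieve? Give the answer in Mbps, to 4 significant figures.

t_tx = L/R = 8100/94800000 = 8.5443e-05 s.
t_prop = 972000/300000000 = 0.00324 s; RTT = 0.00648 s.
Cycle = t_tx + RTT = 0.00656544 s.
Throughput = L / cycle = 8100 / 0.00656544 = 1.234 Mbps.

1.234 Mbps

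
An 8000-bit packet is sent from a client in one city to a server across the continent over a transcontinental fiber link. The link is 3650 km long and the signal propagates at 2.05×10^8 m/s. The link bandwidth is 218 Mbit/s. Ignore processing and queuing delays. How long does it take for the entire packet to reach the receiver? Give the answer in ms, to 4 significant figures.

17.84 ms

Transmission delay = L/R = 8000 / 218000000 = 0.0366972 ms.
Propagation delay = d/s = 3650000 m / 2.05e+08 m/s = 17.8049 ms.
Total = 17.84 ms.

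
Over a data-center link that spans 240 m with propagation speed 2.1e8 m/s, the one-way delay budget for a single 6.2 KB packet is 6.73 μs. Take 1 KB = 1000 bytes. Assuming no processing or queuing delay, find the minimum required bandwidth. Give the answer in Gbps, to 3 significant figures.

8.88 Gbps

L = 49600 bits.
Propagation delay = 240 / 210000000 = 1.14286 μs.
Transmission budget = 6.73 − 1.14286 = 5.58714 μs.
R ≥ L / t_tx = 49600 bits / 5.58714e-06 s = 8.88 Gbps.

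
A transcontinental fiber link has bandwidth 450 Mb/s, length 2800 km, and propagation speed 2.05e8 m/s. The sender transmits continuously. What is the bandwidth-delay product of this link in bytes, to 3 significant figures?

768000 bytes

Propagation delay = 2800000 / 2.05e+08 = 0.0136585 s.
BDP = R × t_prop = 450000000 × 0.0136585 = 6146340 bits.
In bytes: 6146340/8 = 768000 bytes.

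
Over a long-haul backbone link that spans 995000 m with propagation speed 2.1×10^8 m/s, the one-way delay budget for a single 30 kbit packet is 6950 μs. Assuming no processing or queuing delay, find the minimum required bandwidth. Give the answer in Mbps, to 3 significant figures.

Propagation delay = 995000 / 210000000 = 4738.1 μs.
Transmission budget = 6950 − 4738.1 = 2211.9 μs.
R ≥ L / t_tx = 30000 bits / 0.0022119 s = 13.6 Mbps.

13.6 Mbps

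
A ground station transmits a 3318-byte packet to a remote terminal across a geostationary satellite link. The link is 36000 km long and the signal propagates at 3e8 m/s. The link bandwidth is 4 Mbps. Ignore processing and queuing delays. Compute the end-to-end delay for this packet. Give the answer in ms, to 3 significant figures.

L = 3318 × 8 = 26544 bits.
Transmission delay = L/R = 26544 / 4000000 = 6.636 ms.
Propagation delay = d/s = 36000000 m / 300000000 m/s = 120 ms.
Total = 127 ms.

127 ms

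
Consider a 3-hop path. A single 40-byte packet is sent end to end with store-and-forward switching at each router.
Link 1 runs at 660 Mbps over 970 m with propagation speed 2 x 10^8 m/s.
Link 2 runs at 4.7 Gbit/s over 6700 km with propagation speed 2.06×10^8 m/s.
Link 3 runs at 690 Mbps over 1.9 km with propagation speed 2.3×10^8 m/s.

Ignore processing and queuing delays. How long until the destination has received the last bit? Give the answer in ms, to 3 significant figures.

32.5 ms

L = 40 × 8 = 320 bits.
Transmission delays (L/R per hop): 0.000484848, 6.80851e-05, 0.000463768 ms; sum = 0.0010167 ms.
Propagation delays (d/s per hop): 0.00485, 32.5243, 0.00826087 ms; sum = 32.5374 ms.
End-to-end = 32.5 ms.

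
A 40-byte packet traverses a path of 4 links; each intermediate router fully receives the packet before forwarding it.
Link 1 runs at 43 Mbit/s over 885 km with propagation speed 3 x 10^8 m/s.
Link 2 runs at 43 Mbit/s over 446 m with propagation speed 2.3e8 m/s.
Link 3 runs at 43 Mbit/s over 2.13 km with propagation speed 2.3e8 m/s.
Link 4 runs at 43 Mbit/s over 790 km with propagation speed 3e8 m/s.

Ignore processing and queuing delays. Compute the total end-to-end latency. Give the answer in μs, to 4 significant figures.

L = 40 × 8 = 320 bits.
Transmission delay per hop = L/R = 320/43000000 = 7.44186 μs; 4 hops → 29.7674 μs.
Propagation delays (d/s per hop): 2950, 1.93913, 9.26087, 2633.33 μs; sum = 5594.53 μs.
End-to-end = 5624 μs.

5624 μs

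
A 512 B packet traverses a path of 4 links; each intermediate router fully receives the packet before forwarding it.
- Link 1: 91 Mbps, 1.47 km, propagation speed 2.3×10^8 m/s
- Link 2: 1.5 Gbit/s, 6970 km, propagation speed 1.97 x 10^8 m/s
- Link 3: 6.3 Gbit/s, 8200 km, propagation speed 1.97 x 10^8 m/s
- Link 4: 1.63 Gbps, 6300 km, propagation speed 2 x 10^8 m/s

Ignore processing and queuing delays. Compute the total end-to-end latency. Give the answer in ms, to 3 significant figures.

109 ms

L = 512 × 8 = 4096 bits.
Transmission delays (L/R per hop): 0.045011, 0.00273067, 0.000650159, 0.00251288 ms; sum = 0.0509047 ms.
Propagation delays (d/s per hop): 0.0063913, 35.3807, 41.6244, 31.5 ms; sum = 108.511 ms.
End-to-end = 109 ms.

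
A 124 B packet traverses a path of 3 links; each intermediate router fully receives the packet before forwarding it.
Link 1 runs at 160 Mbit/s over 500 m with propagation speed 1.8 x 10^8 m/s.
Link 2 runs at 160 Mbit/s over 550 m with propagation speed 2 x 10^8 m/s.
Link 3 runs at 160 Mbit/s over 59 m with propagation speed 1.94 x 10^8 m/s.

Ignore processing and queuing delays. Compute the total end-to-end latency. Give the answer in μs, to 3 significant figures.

24.4 μs

L = 124 × 8 = 992 bits.
Transmission delay per hop = L/R = 992/160000000 = 6.2 μs; 3 hops → 18.6 μs.
Propagation delays (d/s per hop): 2.77778, 2.75, 0.304124 μs; sum = 5.8319 μs.
End-to-end = 24.4 μs.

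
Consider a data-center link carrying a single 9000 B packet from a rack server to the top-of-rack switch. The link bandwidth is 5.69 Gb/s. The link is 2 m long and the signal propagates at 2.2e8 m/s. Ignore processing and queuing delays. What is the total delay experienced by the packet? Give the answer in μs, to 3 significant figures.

L = 9000 × 8 = 72000 bits.
Transmission delay = L/R = 72000 / 5690000000 = 12.6538 μs.
Propagation delay = d/s = 2 m / 2.2e+08 m/s = 0.00909091 μs.
Total = 12.7 μs.

12.7 μs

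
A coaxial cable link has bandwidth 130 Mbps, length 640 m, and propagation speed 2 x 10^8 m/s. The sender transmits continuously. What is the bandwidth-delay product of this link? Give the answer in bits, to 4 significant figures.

Propagation delay = 640 / 200000000 = 3.2e-06 s.
BDP = R × t_prop = 130000000 × 3.2e-06 = 416 bits.

416.0 bits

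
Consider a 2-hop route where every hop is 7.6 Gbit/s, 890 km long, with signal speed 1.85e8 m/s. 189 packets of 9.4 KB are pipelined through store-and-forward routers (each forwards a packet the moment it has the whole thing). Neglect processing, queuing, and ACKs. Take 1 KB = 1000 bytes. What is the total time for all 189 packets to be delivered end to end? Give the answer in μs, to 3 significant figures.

11500 μs

Per-hop transmission t_tx = L/R = 75200/7600000000 = 9.89474 μs.
Per-hop propagation t_prop = 890000/185000000 = 4810.81 μs.
Pipeline fill: first packet needs 2·t_tx to clear all hops; remaining 188 packets each add one t_tx.
Total = (2+189-1)·t_tx + 2·t_prop = 190·9.89474 + 2·4810.81 = 11500 μs.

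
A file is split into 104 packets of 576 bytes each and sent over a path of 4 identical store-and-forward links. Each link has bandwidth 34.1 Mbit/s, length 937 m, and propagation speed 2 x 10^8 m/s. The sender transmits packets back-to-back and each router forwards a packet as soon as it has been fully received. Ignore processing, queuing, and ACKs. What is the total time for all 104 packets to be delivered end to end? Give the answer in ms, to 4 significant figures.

Per-hop transmission t_tx = L/R = 4608/34100000 = 0.135132 ms.
Per-hop propagation t_prop = 937/200000000 = 0.004685 ms.
Pipeline fill: first packet needs 4·t_tx to clear all hops; remaining 103 packets each add one t_tx.
Total = (4+104-1)·t_tx + 4·t_prop = 107·0.135132 + 4·0.004685 = 14.48 ms.

14.48 ms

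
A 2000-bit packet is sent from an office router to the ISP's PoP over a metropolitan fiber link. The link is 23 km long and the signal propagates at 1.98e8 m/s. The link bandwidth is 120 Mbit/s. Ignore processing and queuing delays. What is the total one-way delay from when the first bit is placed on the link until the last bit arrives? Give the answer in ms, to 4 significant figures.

Transmission delay = L/R = 2000 / 120000000 = 0.0166667 ms.
Propagation delay = d/s = 23000 m / 198000000 m/s = 0.116162 ms.
Total = 0.1328 ms.

0.1328 ms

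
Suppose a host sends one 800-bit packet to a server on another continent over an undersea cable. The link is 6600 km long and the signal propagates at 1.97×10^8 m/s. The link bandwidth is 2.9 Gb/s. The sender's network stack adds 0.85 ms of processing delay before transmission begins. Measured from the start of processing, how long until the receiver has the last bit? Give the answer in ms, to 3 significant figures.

Transmission delay = L/R = 800 / 2900000000 = 0.000275862 ms.
Propagation delay = d/s = 6600000 m / 197000000 m/s = 33.5025 ms.
Plus processing delay 0.85 ms = 0.85 ms.
Total = 34.4 ms.

34.4 ms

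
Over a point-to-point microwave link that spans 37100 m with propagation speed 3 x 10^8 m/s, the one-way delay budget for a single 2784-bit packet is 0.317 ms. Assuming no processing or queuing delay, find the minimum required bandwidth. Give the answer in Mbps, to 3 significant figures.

14.4 Mbps

Propagation delay = 37100 / 300000000 = 0.123667 ms.
Transmission budget = 0.317 − 0.123667 = 0.193333 ms.
R ≥ L / t_tx = 2784 bits / 0.000193333 s = 14.4 Mbps.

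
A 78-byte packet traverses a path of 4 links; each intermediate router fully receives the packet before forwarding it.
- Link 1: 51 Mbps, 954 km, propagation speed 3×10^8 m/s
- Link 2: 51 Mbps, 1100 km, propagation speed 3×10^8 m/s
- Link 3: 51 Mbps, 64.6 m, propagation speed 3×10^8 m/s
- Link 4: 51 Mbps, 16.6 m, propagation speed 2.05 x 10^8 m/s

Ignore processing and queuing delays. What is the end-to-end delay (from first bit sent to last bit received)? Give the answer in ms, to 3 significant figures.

L = 78 × 8 = 624 bits.
Transmission delay per hop = L/R = 624/51000000 = 0.0122353 ms; 4 hops → 0.0489412 ms.
Propagation delays (d/s per hop): 3.18, 3.66667, 0.000215333, 8.09756e-05 ms; sum = 6.84696 ms.
End-to-end = 6.90 ms.

6.90 ms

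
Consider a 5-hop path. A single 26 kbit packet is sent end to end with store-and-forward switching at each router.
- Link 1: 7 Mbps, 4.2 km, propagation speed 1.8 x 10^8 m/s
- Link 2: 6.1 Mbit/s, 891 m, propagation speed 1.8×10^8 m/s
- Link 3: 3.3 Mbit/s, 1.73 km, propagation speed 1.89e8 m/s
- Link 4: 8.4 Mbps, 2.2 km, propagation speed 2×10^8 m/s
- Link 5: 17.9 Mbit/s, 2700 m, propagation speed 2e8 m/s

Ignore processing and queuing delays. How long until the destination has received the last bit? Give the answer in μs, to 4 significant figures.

L = 26000 bits.
Transmission delays (L/R per hop): 3714.29, 4262.3, 7878.79, 3095.24, 1452.51 μs; sum = 20403.1 μs.
Propagation delays (d/s per hop): 23.3333, 4.95, 9.15344, 11, 13.5 μs; sum = 61.9368 μs.
End-to-end = 20470 μs.

20470 μs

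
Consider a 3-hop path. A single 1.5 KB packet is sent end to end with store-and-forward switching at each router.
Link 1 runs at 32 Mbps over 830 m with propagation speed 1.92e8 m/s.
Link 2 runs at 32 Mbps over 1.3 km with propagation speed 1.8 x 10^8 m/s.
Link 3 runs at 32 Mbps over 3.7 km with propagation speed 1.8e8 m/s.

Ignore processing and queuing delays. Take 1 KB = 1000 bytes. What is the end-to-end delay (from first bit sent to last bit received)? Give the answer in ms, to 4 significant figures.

L = 12000 bits.
Transmission delay per hop = L/R = 12000/32000000 = 0.375 ms; 3 hops → 1.125 ms.
Propagation delays (d/s per hop): 0.00432292, 0.00722222, 0.0205556 ms; sum = 0.0321007 ms.
End-to-end = 1.157 ms.

1.157 ms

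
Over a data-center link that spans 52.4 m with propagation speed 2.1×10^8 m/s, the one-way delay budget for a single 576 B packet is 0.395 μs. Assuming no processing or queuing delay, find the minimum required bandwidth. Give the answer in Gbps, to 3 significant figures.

31.7 Gbps

L = 4608 bits.
Propagation delay = 52.4 / 210000000 = 0.249524 μs.
Transmission budget = 0.395 − 0.249524 = 0.145476 μs.
R ≥ L / t_tx = 4608 bits / 1.45476e-07 s = 31.7 Gbps.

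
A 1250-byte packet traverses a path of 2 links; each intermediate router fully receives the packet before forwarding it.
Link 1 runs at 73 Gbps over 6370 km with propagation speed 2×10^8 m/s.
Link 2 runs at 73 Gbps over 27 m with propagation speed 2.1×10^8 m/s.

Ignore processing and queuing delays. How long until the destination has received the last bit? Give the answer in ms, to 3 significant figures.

31.9 ms

L = 1250 × 8 = 10000 bits.
Transmission delay per hop = L/R = 10000/73000000000 = 0.000136986 ms; 2 hops → 0.000273973 ms.
Propagation delays (d/s per hop): 31.85, 0.000128571 ms; sum = 31.8501 ms.
End-to-end = 31.9 ms.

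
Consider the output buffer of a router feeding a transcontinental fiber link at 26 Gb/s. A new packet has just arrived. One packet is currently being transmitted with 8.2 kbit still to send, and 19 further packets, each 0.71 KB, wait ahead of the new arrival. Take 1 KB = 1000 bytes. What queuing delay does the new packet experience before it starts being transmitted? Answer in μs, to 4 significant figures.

4.466 μs

Each queued packet: L/R = 5680/26000000000 = 0.218462 μs.
19 queued → 4.15077 μs.
Plus remaining 8200 bits of current packet: 0.315385 μs.
Queuing delay = 4.466 μs.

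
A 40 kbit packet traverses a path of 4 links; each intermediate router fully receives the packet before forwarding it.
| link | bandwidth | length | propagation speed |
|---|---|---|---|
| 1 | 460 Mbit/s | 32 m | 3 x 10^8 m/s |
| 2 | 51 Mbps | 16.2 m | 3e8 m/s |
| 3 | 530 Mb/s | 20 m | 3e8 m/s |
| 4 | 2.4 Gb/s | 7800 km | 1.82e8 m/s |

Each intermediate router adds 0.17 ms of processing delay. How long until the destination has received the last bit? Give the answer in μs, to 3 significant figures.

44300 μs

L = 40000 bits.
Transmission delays (L/R per hop): 86.9565, 784.314, 75.4717, 16.6667 μs; sum = 963.409 μs.
Propagation delays (d/s per hop): 0.106667, 0.054, 0.0666667, 42857.1 μs; sum = 42857.4 μs.
Processing at 3 router(s): 3 × 0.17 ms = 510 μs.
End-to-end = 44300 μs.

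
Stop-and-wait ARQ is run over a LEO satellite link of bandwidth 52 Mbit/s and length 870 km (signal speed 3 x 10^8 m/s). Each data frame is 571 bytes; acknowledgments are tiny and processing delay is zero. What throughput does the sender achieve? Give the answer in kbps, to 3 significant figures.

t_tx = L/R = 4568/52000000 = 8.78462e-05 s.
t_prop = 870000/300000000 = 0.0029 s; RTT = 0.0058 s.
Cycle = t_tx + RTT = 0.00588785 s.
Throughput = L / cycle = 4568 / 0.00588785 = 776 kbps.

776 kbps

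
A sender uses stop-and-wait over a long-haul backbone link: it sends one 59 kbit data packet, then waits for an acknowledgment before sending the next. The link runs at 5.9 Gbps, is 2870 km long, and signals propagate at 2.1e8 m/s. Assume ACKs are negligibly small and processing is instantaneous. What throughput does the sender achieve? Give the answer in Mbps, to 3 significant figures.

2.16 Mbps

t_tx = L/R = 59000/5900000000 = 1e-05 s.
t_prop = 2870000/210000000 = 0.0136667 s; RTT = 0.0273333 s.
Cycle = t_tx + RTT = 0.0273433 s.
Throughput = L / cycle = 59000 / 0.0273433 = 2.16 Mbps.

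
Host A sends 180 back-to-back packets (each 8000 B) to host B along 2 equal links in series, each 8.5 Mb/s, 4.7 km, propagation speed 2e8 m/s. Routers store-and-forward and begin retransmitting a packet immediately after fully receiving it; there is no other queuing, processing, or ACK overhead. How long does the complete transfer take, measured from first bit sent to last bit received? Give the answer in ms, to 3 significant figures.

Per-hop transmission t_tx = L/R = 64000/8500000 = 7.52941 ms.
Per-hop propagation t_prop = 4700/200000000 = 0.0235 ms.
Pipeline fill: first packet needs 2·t_tx to clear all hops; remaining 179 packets each add one t_tx.
Total = (2+180-1)·t_tx + 2·t_prop = 181·7.52941 + 2·0.0235 = 1360 ms.

1360 ms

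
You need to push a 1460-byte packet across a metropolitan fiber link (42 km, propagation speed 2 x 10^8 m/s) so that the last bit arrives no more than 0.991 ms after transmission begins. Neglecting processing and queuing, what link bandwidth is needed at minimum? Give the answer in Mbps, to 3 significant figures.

15.0 Mbps

L = 11680 bits.
Propagation delay = 42000 / 200000000 = 0.21 ms.
Transmission budget = 0.991 − 0.21 = 0.781 ms.
R ≥ L / t_tx = 11680 bits / 0.000781 s = 15.0 Mbps.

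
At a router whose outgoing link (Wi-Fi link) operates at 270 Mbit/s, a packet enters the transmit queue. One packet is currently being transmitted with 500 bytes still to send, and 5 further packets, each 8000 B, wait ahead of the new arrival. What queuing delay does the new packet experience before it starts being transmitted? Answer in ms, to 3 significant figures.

Each queued packet: L/R = 64000/270000000 = 0.237037 ms.
5 queued → 1.18519 ms.
Plus remaining 4000 bits of current packet: 0.0148148 ms.
Queuing delay = 1.20 ms.

1.20 ms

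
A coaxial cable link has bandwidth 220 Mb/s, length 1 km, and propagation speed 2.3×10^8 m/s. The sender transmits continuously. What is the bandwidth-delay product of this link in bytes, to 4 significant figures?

Propagation delay = 1000 / 2.3e+08 = 4.34783e-06 s.
BDP = R × t_prop = 220000000 × 4.34783e-06 = 956.522 bits.
In bytes: 956.522/8 = 119.6 bytes.

119.6 bytes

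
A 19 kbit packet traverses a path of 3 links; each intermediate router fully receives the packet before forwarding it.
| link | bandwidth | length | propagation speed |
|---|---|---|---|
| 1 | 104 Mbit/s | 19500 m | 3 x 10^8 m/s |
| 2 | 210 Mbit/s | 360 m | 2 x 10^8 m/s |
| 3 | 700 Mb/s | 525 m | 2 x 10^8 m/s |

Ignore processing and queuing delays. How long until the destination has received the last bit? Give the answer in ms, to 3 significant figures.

0.370 ms

L = 19000 bits.
Transmission delays (L/R per hop): 0.182692, 0.0904762, 0.0271429 ms; sum = 0.300311 ms.
Propagation delays (d/s per hop): 0.065, 0.0018, 0.002625 ms; sum = 0.069425 ms.
End-to-end = 0.370 ms.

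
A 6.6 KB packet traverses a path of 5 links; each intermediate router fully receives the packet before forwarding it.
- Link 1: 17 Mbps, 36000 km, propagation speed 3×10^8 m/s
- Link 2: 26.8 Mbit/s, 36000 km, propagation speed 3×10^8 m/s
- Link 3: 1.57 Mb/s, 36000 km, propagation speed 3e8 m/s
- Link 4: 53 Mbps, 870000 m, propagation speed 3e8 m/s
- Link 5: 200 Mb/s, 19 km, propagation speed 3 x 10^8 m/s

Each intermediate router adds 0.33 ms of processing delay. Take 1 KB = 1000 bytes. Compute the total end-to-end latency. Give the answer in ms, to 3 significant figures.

L = 52800 bits.
Transmission delays (L/R per hop): 3.10588, 1.97015, 33.6306, 0.996226, 0.264 ms; sum = 39.9668 ms.
Propagation delays (d/s per hop): 120, 120, 120, 2.9, 0.0633333 ms; sum = 362.963 ms.
Processing at 4 router(s): 4 × 0.33 ms = 1.32 ms.
End-to-end = 404 ms.

404 ms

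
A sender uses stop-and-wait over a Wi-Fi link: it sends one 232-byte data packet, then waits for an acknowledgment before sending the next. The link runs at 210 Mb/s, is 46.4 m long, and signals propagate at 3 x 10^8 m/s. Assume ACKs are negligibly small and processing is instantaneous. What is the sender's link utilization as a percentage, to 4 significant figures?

96.62 %

t_tx = L/R = 1856/210000000 = 8.8381e-06 s.
t_prop = 46.4/300000000 = 1.54667e-07 s; RTT = 3.09333e-07 s.
Cycle = t_tx + RTT = 9.14743e-06 s.
Utilization = t_tx / cycle = 8.8381e-06/9.14743e-06 = 96.62 %.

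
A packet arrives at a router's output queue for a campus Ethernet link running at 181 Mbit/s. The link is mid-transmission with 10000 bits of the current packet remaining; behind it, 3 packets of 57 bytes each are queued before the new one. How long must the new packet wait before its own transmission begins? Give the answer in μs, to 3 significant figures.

62.8 μs

Each queued packet: L/R = 456/181000000 = 2.51934 μs.
3 queued → 7.55801 μs.
Plus remaining 10000 bits of current packet: 55.2486 μs.
Queuing delay = 62.8 μs.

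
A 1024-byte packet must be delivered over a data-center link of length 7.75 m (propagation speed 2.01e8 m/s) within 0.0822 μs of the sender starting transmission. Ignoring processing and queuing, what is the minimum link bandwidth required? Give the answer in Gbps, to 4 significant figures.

L = 8192 bits.
Propagation delay = 7.75 / 2.01e+08 = 0.0385572 μs.
Transmission budget = 0.0822 − 0.0385572 = 0.0436428 μs.
R ≥ L / t_tx = 8192 bits / 4.36428e-08 s = 187.7 Gbps.

187.7 Gbps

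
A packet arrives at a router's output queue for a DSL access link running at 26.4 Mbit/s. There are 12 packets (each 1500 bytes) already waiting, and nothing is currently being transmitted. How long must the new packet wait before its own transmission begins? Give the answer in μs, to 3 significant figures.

5450 μs

Each queued packet: L/R = 12000/26400000 = 454.545 μs.
12 queued → 5454.55 μs.
Queuing delay = 5450 μs.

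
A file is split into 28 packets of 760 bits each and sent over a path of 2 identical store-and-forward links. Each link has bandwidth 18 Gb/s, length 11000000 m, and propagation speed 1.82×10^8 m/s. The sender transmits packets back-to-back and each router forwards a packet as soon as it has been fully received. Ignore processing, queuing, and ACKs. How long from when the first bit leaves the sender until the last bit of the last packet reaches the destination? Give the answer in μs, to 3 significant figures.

121000 μs

Per-hop transmission t_tx = L/R = 760/18000000000 = 0.0422222 μs.
Per-hop propagation t_prop = 11000000/182000000 = 60439.6 μs.
Pipeline fill: first packet needs 2·t_tx to clear all hops; remaining 27 packets each add one t_tx.
Total = (2+28-1)·t_tx + 2·t_prop = 29·0.0422222 + 2·60439.6 = 121000 μs.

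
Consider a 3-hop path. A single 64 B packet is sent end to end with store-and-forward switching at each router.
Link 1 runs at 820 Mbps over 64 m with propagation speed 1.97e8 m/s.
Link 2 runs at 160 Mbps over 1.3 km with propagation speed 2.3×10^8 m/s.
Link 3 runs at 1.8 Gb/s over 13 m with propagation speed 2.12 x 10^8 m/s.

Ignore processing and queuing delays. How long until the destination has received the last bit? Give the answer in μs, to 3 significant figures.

L = 64 × 8 = 512 bits.
Transmission delays (L/R per hop): 0.62439, 3.2, 0.284444 μs; sum = 4.10883 μs.
Propagation delays (d/s per hop): 0.324873, 5.65217, 0.0613208 μs; sum = 6.03837 μs.
End-to-end = 10.1 μs.

10.1 μs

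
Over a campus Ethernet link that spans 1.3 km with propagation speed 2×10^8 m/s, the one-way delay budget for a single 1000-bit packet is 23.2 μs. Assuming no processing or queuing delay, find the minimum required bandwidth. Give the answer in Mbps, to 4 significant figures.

59.88 Mbps

Propagation delay = 1300 / 200000000 = 6.5 μs.
Transmission budget = 23.2 − 6.5 = 16.7 μs.
R ≥ L / t_tx = 1000 bits / 1.67e-05 s = 59.88 Mbps.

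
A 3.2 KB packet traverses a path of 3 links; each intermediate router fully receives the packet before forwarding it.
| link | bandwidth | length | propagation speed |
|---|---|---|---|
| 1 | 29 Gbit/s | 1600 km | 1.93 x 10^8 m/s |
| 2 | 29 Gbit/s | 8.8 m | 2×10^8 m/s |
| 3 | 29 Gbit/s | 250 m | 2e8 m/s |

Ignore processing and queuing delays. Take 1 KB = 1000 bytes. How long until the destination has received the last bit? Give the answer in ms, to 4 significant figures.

L = 25600 bits.
Transmission delay per hop = L/R = 25600/29000000000 = 0.000882759 ms; 3 hops → 0.00264828 ms.
Propagation delays (d/s per hop): 8.29016, 4.4e-05, 0.00125 ms; sum = 8.29145 ms.
End-to-end = 8.294 ms.

8.294 ms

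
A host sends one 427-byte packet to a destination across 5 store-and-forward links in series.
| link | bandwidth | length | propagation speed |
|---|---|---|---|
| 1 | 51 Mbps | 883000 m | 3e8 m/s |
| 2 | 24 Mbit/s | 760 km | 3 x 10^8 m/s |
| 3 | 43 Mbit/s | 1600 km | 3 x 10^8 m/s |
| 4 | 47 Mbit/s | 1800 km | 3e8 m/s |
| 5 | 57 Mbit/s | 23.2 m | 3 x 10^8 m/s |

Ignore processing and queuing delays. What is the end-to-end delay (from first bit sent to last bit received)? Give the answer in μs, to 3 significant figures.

17200 μs

L = 427 × 8 = 3416 bits.
Transmission delays (L/R per hop): 66.9804, 142.333, 79.4419, 72.6809, 59.9298 μs; sum = 421.366 μs.
Propagation delays (d/s per hop): 2943.33, 2533.33, 5333.33, 6000, 0.0773333 μs; sum = 16810.1 μs.
End-to-end = 17200 μs.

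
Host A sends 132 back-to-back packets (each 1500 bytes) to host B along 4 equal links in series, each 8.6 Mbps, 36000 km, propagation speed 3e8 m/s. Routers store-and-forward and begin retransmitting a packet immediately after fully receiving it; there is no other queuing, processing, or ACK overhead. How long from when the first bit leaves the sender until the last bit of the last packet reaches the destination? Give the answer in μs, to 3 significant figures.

Per-hop transmission t_tx = L/R = 12000/8600000 = 1395.35 μs.
Per-hop propagation t_prop = 36000000/300000000 = 120000 μs.
Pipeline fill: first packet needs 4·t_tx to clear all hops; remaining 131 packets each add one t_tx.
Total = (4+132-1)·t_tx + 4·t_prop = 135·1395.35 + 4·120000 = 668000 μs.

668000 μs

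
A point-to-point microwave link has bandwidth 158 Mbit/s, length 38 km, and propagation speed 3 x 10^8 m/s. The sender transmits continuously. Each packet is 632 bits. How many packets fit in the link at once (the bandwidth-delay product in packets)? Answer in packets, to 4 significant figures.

31.67 packets

Propagation delay = 38000 / 300000000 = 0.000126667 s.
BDP = R × t_prop = 158000000 × 0.000126667 = 20013.3 bits.
In packets of 632 bits: 31.67 packets.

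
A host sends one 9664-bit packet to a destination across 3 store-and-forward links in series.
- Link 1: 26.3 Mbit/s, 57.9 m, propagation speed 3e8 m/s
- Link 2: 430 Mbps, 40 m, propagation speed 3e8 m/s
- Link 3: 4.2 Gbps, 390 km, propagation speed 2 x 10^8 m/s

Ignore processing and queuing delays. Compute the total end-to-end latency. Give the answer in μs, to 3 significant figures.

2340 μs

Transmission delays (L/R per hop): 367.452, 22.4744, 2.30095 μs; sum = 392.228 μs.
Propagation delays (d/s per hop): 0.193, 0.133333, 1950 μs; sum = 1950.33 μs.
End-to-end = 2340 μs.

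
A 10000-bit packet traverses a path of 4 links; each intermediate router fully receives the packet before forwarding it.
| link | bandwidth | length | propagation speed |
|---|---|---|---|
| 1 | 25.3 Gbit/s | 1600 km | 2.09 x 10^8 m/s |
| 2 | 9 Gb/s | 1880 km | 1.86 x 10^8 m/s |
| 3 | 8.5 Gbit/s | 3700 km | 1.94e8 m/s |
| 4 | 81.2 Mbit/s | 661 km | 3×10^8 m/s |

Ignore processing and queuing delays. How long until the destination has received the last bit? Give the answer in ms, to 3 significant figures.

39.2 ms

Transmission delays (L/R per hop): 0.000395257, 0.00111111, 0.00117647, 0.123153 ms; sum = 0.125836 ms.
Propagation delays (d/s per hop): 7.6555, 10.1075, 19.0722, 2.20333 ms; sum = 39.0385 ms.
End-to-end = 39.2 ms.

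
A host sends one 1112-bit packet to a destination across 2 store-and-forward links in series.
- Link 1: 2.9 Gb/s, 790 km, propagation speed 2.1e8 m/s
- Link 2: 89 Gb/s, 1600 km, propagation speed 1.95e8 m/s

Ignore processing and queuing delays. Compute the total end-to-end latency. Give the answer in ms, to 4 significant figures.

11.97 ms

Transmission delays (L/R per hop): 0.000383448, 1.24944e-05 ms; sum = 0.000395943 ms.
Propagation delays (d/s per hop): 3.7619, 8.20513 ms; sum = 11.967 ms.
End-to-end = 11.97 ms.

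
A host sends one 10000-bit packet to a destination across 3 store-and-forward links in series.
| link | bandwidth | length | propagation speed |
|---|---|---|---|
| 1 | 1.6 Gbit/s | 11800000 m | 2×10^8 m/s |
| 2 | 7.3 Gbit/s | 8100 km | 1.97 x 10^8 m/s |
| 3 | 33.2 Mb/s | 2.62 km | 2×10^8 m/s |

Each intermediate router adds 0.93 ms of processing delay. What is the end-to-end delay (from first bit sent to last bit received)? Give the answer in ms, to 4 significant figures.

Transmission delays (L/R per hop): 0.00625, 0.00136986, 0.301205 ms; sum = 0.308825 ms.
Propagation delays (d/s per hop): 59, 41.1168, 0.0131 ms; sum = 100.13 ms.
Processing at 2 router(s): 2 × 0.93 ms = 1.86 ms.
End-to-end = 102.3 ms.

102.3 ms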